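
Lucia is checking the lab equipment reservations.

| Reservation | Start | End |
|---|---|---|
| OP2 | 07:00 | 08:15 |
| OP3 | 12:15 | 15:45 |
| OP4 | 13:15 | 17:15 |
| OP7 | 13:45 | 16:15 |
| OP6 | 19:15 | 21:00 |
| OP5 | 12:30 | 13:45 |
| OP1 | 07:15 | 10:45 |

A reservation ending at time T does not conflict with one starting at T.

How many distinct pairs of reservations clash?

Sorted by start: OP2, OP1, OP3, OP5, OP4, OP7, OP6.
OP1 starts before OP2 ends → OP2 and OP1 overlap.
OP3 starts after OP2 ends, so nothing later overlaps OP2 either.
OP3 starts after OP1 ends, so nothing later overlaps OP1 either.
OP5 starts before OP3 ends → OP3 and OP5 overlap.
OP4 starts before OP3 ends → OP3 and OP4 overlap.
OP7 starts before OP3 ends → OP3 and OP7 overlap.
OP6 starts after OP3 ends.
OP4 starts before OP5 ends → OP5 and OP4 overlap.
OP7 starts exactly when OP5 ends (back-to-back, no overlap), so nothing later overlaps OP5 either.
OP7 starts before OP4 ends → OP4 and OP7 overlap.
OP6 starts after OP4 ends.
OP6 starts after OP7 ends.
Overlapping pairs: OP1 & OP2, OP3 & OP4, OP3 & OP5, OP3 & OP7, OP4 & OP5, OP4 & OP7 — 6 in total.

6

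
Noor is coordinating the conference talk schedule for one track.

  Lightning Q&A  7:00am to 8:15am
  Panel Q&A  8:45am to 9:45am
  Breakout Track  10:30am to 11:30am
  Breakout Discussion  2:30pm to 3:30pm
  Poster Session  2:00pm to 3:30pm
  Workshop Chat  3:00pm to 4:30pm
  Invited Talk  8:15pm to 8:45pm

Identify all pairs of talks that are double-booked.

Sorted by start: Lightning Q&A, Panel Q&A, Breakout Track, Poster Session, Breakout Discussion, Workshop Chat, Invited Talk.
Panel Q&A starts after Lightning Q&A ends; Lightning Q&A is clear from here.
Breakout Track starts after Panel Q&A ends; Panel Q&A is clear from here.
Poster Session starts after Breakout Track ends; Breakout Track is clear from here.
Breakout Discussion starts before Poster Session ends → Poster Session and Breakout Discussion overlap.
Workshop Chat starts before Poster Session ends → Poster Session and Workshop Chat overlap.
Invited Talk starts after Poster Session ends.
Workshop Chat starts before Breakout Discussion ends → Breakout Discussion and Workshop Chat overlap.
Invited Talk starts after Breakout Discussion ends.
Invited Talk starts after Workshop Chat ends.

Breakout Discussion & Poster Session, Breakout Discussion & Workshop Chat, Poster Session & Workshop Chat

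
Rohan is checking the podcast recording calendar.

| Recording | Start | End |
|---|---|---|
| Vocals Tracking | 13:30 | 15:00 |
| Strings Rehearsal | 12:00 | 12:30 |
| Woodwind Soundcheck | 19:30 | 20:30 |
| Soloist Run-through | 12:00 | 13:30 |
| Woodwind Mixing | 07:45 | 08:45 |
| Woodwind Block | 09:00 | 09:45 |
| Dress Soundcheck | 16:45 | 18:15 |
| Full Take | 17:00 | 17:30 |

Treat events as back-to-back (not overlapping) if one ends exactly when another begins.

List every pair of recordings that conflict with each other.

Sorted by start: Woodwind Mixing, Woodwind Block, Strings Rehearsal, Soloist Run-through, Vocals Tracking, Dress Soundcheck, Full Take, Woodwind Soundcheck.
Woodwind Block starts after Woodwind Mixing ends — done with Woodwind Mixing.
Strings Rehearsal starts after Woodwind Block ends — done with Woodwind Block.
Soloist Run-through starts before Strings Rehearsal ends → Strings Rehearsal and Soloist Run-through overlap.
Vocals Tracking starts after Strings Rehearsal ends — done with Strings Rehearsal.
Vocals Tracking starts exactly when Soloist Run-through ends (back-to-back, no overlap) — done with Soloist Run-through.
Dress Soundcheck starts after Vocals Tracking ends — done with Vocals Tracking.
Full Take starts before Dress Soundcheck ends → Dress Soundcheck and Full Take overlap.
Woodwind Soundcheck starts after Dress Soundcheck ends.
Woodwind Soundcheck starts after Full Take ends.

Dress Soundcheck & Full Take, Soloist Run-through & Strings Rehearsal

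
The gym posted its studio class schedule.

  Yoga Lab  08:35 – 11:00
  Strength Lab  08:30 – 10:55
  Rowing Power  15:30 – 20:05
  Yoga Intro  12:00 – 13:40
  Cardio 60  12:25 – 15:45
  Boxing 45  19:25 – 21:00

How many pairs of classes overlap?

4

Sorted by start: Strength Lab, Yoga Lab, Yoga Intro, Cardio 60, Rowing Power, Boxing 45.
Yoga Lab starts before Strength Lab ends → Strength Lab and Yoga Lab overlap.
Yoga Intro starts after Strength Lab ends, so Strength Lab has no further overlaps.
Yoga Intro starts after Yoga Lab ends, so Yoga Lab has no further overlaps.
Cardio 60 starts before Yoga Intro ends → Yoga Intro and Cardio 60 overlap.
Rowing Power starts after Yoga Intro ends, so Yoga Intro has no further overlaps.
Rowing Power starts before Cardio 60 ends → Cardio 60 and Rowing Power overlap.
Boxing 45 starts after Cardio 60 ends.
Boxing 45 starts before Rowing Power ends → Rowing Power and Boxing 45 overlap.
Overlapping pairs: Boxing 45 & Rowing Power, Cardio 60 & Rowing Power, Cardio 60 & Yoga Intro, Strength Lab & Yoga Lab — 4 in total.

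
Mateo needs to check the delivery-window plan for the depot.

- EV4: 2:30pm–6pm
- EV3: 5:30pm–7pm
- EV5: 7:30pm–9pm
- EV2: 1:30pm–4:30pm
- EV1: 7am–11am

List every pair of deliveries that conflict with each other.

Check each pair: they overlap iff neither finishes before the other starts.
Sorted by start: EV1, EV2, EV4, EV3, EV5.
EV2 starts after EV1 ends — done with EV1.
EV4 starts before EV2 ends → EV2 and EV4 overlap.
EV3 starts after EV2 ends — done with EV2.
EV3 starts before EV4 ends → EV4 and EV3 overlap.
EV5 starts after EV4 ends.
EV5 starts after EV3 ends.

EV2 & EV4, EV3 & EV4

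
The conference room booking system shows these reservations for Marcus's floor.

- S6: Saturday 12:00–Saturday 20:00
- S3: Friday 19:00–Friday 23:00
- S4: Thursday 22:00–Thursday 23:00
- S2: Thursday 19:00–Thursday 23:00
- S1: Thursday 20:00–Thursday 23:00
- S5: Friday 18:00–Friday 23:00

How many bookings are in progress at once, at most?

Walk through starts and ends in time order (an end at T is processed before a start at T):
Thursday 19:00 start S2 → 1
Thursday 20:00 start S1 → 2
Thursday 22:00 start S4 → 3
Thursday 23:00 end S1 → 2
Thursday 23:00 end S2 → 1
Thursday 23:00 end S4 → 0
Friday 18:00 start S5 → 1
Friday 19:00 start S3 → 2
Friday 23:00 end S3 → 1
Friday 23:00 end S5 → 0
Saturday 12:00 start S6 → 1
Saturday 20:00 end S6 → 0
Peak is 3, at Thursday 22:00 (S1, S2, S4).

3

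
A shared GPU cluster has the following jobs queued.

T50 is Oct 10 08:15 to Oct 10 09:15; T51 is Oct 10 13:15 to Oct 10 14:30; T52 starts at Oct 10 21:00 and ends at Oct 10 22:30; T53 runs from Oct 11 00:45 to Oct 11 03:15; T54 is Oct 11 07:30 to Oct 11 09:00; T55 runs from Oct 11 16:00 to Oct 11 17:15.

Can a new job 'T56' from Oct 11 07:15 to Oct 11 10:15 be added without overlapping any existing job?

T50: ends Oct 10 09:15 at or before T56 starts Oct 11 07:15 → clear.
T51: ends Oct 10 14:30 at or before T56 starts Oct 11 07:15 → clear.
T52: ends Oct 10 22:30 at or before T56 starts Oct 11 07:15 → clear.
T53: ends Oct 11 03:15 at or before T56 starts Oct 11 07:15 → clear.
T54: starts Oct 11 07:30 before T56 ends Oct 11 10:15, and ends Oct 11 09:00 after T56 starts Oct 11 07:15 → overlap.
T55: starts Oct 11 16:00 at or after T56 ends Oct 11 10:15 → clear.
T56 overlaps T54.

No — it overlaps T54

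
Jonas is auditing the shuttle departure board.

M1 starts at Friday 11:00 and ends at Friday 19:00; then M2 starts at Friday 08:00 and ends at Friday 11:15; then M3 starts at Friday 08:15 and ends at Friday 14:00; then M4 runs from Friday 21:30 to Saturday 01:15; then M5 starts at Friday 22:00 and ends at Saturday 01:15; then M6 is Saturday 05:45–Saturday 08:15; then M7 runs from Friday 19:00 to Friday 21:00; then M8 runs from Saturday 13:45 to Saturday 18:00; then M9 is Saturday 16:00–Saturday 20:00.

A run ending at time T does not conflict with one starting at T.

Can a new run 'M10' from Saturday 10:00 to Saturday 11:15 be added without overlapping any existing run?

Yes — the slot is free

M2: ends Friday 11:15 at or before M10 starts Saturday 10:00 → clear.
M3: ends Friday 14:00 at or before M10 starts Saturday 10:00 → clear.
M1: ends Friday 19:00 at or before M10 starts Saturday 10:00 → clear.
M7: ends Friday 21:00 at or before M10 starts Saturday 10:00 → clear.
M4: ends Saturday 01:15 at or before M10 starts Saturday 10:00 → clear.
M5: ends Saturday 01:15 at or before M10 starts Saturday 10:00 → clear.
M6: ends Saturday 08:15 at or before M10 starts Saturday 10:00 → clear.
M8: starts Saturday 13:45 at or after M10 ends Saturday 11:15 → clear.
M9: starts Saturday 16:00 at or after M10 ends Saturday 11:15 → clear.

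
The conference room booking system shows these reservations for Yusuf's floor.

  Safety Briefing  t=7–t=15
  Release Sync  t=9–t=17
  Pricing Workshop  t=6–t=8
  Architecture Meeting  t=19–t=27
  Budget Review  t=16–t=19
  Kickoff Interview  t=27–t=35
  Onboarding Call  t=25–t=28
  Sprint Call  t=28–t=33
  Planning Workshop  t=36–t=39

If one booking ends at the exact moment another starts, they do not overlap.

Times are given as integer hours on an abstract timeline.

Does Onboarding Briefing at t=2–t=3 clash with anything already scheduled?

Pricing Workshop: starts t=6 at or after Onboarding Briefing ends t=3 → clear.
Safety Briefing: starts t=7 at or after Onboarding Briefing ends t=3 → clear.
Release Sync: starts t=9 at or after Onboarding Briefing ends t=3 → clear.
Budget Review: starts t=16 at or after Onboarding Briefing ends t=3 → clear.
Architecture Meeting: starts t=19 at or after Onboarding Briefing ends t=3 → clear.
Onboarding Call: starts t=25 at or after Onboarding Briefing ends t=3 → clear.
Kickoff Interview: starts t=27 at or after Onboarding Briefing ends t=3 → clear.
Sprint Call: starts t=28 at or after Onboarding Briefing ends t=3 → clear.
Planning Workshop: starts t=36 at or after Onboarding Briefing ends t=3 → clear.

No — it doesn't clash with anything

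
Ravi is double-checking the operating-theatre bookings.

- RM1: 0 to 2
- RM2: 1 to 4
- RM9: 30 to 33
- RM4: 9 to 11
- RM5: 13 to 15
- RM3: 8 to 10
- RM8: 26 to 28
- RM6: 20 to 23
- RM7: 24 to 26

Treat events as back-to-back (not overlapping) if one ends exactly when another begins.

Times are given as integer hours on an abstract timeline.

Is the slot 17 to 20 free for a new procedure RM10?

Yes — the slot is free

RM1: ends 2 at or before RM10 starts 17 → clear.
RM2: ends 4 at or before RM10 starts 17 → clear.
RM3: ends 10 at or before RM10 starts 17 → clear.
RM4: ends 11 at or before RM10 starts 17 → clear.
RM5: ends 15 at or before RM10 starts 17 → clear.
RM6: starts 20 at or after RM10 ends 20 → clear.
RM7: starts 24 at or after RM10 ends 20 → clear.
RM8: starts 26 at or after RM10 ends 20 → clear.
RM9: starts 30 at or after RM10 ends 20 → clear.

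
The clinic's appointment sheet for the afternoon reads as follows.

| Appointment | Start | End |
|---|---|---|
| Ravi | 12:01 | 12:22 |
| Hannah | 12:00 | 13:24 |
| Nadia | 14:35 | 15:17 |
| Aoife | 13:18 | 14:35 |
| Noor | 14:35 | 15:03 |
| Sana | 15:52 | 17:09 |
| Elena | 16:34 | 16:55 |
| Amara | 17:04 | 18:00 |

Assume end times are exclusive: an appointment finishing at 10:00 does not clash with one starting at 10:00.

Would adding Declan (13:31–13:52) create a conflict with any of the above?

Yes — it overlaps Aoife

Hannah: ends 13:24 at or before Declan starts 13:31 → clear.
Ravi: ends 12:22 at or before Declan starts 13:31 → clear.
Aoife: starts 13:18 before Declan ends 13:52, and ends 14:35 after Declan starts 13:31 → overlap.
Nadia: starts 14:35 at or after Declan ends 13:52 → clear.
Noor: starts 14:35 at or after Declan ends 13:52 → clear.
Sana: starts 15:52 at or after Declan ends 13:52 → clear.
Elena: starts 16:34 at or after Declan ends 13:52 → clear.
Amara: starts 17:04 at or after Declan ends 13:52 → clear.
Declan overlaps Aoife.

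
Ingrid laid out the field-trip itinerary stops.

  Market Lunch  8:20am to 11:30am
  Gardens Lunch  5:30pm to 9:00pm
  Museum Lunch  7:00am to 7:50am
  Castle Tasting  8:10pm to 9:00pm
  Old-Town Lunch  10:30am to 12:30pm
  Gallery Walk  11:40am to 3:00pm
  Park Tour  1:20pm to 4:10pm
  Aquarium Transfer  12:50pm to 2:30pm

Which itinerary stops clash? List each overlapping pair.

Aquarium Transfer & Gallery Walk, Aquarium Transfer & Park Tour, Castle Tasting & Gardens Lunch, Gallery Walk & Old-Town Lunch, Gallery Walk & Park Tour, Market Lunch & Old-Town Lunch

Sorted by start: Museum Lunch, Market Lunch, Old-Town Lunch, Gallery Walk, Aquarium Transfer, Park Tour, Gardens Lunch, Castle Tasting.
Market Lunch starts after Museum Lunch ends; Museum Lunch is clear from here.
Old-Town Lunch starts before Market Lunch ends → Market Lunch and Old-Town Lunch overlap.
Gallery Walk starts after Market Lunch ends; Market Lunch is clear from here.
Gallery Walk starts before Old-Town Lunch ends → Old-Town Lunch and Gallery Walk overlap.
Aquarium Transfer starts after Old-Town Lunch ends; Old-Town Lunch is clear from here.
Aquarium Transfer starts before Gallery Walk ends → Gallery Walk and Aquarium Transfer overlap.
Park Tour starts before Gallery Walk ends → Gallery Walk and Park Tour overlap.
Gardens Lunch starts after Gallery Walk ends; Gallery Walk is clear from here.
Park Tour starts before Aquarium Transfer ends → Aquarium Transfer and Park Tour overlap.
Gardens Lunch starts after Aquarium Transfer ends; Aquarium Transfer is clear from here.
Gardens Lunch starts after Park Tour ends; Park Tour is clear from here.
Castle Tasting starts before Gardens Lunch ends → Gardens Lunch and Castle Tasting overlap.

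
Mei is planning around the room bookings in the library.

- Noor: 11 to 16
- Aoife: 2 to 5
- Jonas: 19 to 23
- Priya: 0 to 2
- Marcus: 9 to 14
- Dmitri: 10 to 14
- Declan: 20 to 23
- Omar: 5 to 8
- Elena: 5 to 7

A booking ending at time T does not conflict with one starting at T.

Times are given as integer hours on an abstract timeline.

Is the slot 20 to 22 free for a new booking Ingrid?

Priya: ends 2 at or before Ingrid starts 20 → clear.
Aoife: ends 5 at or before Ingrid starts 20 → clear.
Omar: ends 8 at or before Ingrid starts 20 → clear.
Elena: ends 7 at or before Ingrid starts 20 → clear.
Marcus: ends 14 at or before Ingrid starts 20 → clear.
Dmitri: ends 14 at or before Ingrid starts 20 → clear.
Noor: ends 16 at or before Ingrid starts 20 → clear.
Jonas: starts 19 before Ingrid ends 22, and ends 23 after Ingrid starts 20 → overlap.
Declan: starts 20 before Ingrid ends 22, and ends 23 after Ingrid starts 20 → overlap.
Ingrid overlaps Jonas, Declan.

No — it overlaps Declan, Jonas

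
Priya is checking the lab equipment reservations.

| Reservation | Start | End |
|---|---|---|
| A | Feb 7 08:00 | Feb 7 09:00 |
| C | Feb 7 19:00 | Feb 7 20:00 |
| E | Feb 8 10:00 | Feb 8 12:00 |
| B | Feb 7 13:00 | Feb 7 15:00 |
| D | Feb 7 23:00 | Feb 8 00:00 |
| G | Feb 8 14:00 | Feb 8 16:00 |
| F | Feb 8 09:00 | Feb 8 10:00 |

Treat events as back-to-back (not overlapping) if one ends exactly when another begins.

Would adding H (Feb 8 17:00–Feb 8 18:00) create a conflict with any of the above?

A: ends Feb 7 09:00 at or before H starts Feb 8 17:00 → clear.
B: ends Feb 7 15:00 at or before H starts Feb 8 17:00 → clear.
C: ends Feb 7 20:00 at or before H starts Feb 8 17:00 → clear.
D: ends Feb 8 00:00 at or before H starts Feb 8 17:00 → clear.
F: ends Feb 8 10:00 at or before H starts Feb 8 17:00 → clear.
E: ends Feb 8 12:00 at or before H starts Feb 8 17:00 → clear.
G: ends Feb 8 16:00 at or before H starts Feb 8 17:00 → clear.

No — it doesn't clash with anything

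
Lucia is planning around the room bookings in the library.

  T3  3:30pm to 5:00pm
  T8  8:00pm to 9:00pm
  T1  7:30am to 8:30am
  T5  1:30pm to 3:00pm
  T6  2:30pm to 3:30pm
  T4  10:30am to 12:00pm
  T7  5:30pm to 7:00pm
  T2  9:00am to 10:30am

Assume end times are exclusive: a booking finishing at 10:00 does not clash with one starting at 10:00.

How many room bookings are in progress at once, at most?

Walk through starts and ends in time order (an end at T is processed before a start at T):
7:30am start T1 → 1
8:30am end T1 → 0
9:00am start T2 → 1
10:30am end T2 → 0
10:30am start T4 → 1
12:00pm end T4 → 0
1:30pm start T5 → 1
2:30pm start T6 → 2
3:00pm end T5 → 1
3:30pm end T6 → 0
3:30pm start T3 → 1
5:00pm end T3 → 0
5:30pm start T7 → 1
7:00pm end T7 → 0
8:00pm start T8 → 1
9:00pm end T8 → 0
Peak is 2, at 2:30pm (T5, T6).

2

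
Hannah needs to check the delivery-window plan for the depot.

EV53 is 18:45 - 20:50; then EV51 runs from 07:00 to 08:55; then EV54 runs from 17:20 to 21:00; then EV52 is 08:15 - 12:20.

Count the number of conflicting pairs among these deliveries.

2

Sorted by start: EV51, EV52, EV54, EV53.
EV52 starts before EV51 ends → EV51 and EV52 overlap.
EV54 starts after EV51 ends — done with EV51.
EV54 starts after EV52 ends — done with EV52.
EV53 starts before EV54 ends → EV54 and EV53 overlap.
Overlapping pairs: EV51 & EV52, EV53 & EV54 — 2 in total.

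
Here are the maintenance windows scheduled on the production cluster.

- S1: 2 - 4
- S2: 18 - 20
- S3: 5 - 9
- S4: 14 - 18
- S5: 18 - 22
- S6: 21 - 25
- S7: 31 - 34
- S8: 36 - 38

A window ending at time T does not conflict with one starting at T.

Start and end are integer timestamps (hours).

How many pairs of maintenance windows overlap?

Two intervals overlap when each starts before the other ends.
Sorted by start: S1, S3, S4, S2, S5, S6, S7, S8.
S3 starts after S1 ends — done with S1.
S4 starts after S3 ends — done with S3.
S2 starts exactly when S4 ends (back-to-back, no overlap) — done with S4.
S5 starts before S2 ends → S2 and S5 overlap.
S6 starts after S2 ends — done with S2.
S6 starts before S5 ends → S5 and S6 overlap.
S7 starts after S5 ends — done with S5.
S7 starts after S6 ends — done with S6.
S8 starts after S7 ends.
Overlapping pairs: S2 & S5, S5 & S6 — 2 in total.

2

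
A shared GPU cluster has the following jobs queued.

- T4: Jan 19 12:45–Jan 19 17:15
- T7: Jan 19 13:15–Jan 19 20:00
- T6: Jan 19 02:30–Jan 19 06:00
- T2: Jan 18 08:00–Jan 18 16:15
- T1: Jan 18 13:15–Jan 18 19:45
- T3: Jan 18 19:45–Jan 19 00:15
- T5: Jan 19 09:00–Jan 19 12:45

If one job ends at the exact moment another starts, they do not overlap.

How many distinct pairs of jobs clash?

Two intervals overlap when each starts before the other ends.
Sorted by start: T2, T1, T3, T6, T5, T4, T7.
T1 starts before T2 ends → T2 and T1 overlap.
T3 starts after T2 ends, so T2 has no further overlaps.
T3 starts exactly when T1 ends (back-to-back, no overlap), so T1 has no further overlaps.
T6 starts after T3 ends, so T3 has no further overlaps.
T5 starts after T6 ends, so T6 has no further overlaps.
T4 starts exactly when T5 ends (back-to-back, no overlap), so T5 has no further overlaps.
T7 starts before T4 ends → T4 and T7 overlap.
Overlapping pairs: T1 & T2, T4 & T7 — 2 in total.

2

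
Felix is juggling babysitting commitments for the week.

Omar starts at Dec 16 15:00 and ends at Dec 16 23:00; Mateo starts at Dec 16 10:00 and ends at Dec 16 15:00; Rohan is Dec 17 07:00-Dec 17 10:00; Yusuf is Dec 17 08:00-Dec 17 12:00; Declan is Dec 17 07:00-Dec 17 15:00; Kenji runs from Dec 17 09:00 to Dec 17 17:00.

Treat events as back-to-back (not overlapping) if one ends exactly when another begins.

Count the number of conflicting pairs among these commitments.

Sorted by start: Mateo, Omar, Rohan, Declan, Yusuf, Kenji.
Omar starts exactly when Mateo ends (back-to-back, no overlap), so nothing later overlaps Mateo either.
Rohan starts after Omar ends, so nothing later overlaps Omar either.
Declan starts before Rohan ends → Rohan and Declan overlap.
Yusuf starts before Rohan ends → Rohan and Yusuf overlap.
Kenji starts before Rohan ends → Rohan and Kenji overlap.
Yusuf starts before Declan ends → Declan and Yusuf overlap.
Kenji starts before Declan ends → Declan and Kenji overlap.
Kenji starts before Yusuf ends → Yusuf and Kenji overlap.
Overlapping pairs: Declan & Kenji, Declan & Rohan, Declan & Yusuf, Kenji & Rohan, Kenji & Yusuf, Rohan & Yusuf — 6 in total.

6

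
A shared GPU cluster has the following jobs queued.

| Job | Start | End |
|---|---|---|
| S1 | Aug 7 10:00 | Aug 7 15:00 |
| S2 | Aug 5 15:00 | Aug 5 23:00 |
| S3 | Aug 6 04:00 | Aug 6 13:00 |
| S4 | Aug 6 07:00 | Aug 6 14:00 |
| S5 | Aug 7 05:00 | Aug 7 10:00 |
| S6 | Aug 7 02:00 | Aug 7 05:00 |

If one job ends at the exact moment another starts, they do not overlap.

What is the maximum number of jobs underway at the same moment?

Sweep the timeline, counting +1 at each start and −1 at each end (ends before starts at a tie):
Aug 5 15:00 start S2 → 1
Aug 5 23:00 end S2 → 0
Aug 6 04:00 start S3 → 1
Aug 6 07:00 start S4 → 2
Aug 6 13:00 end S3 → 1
Aug 6 14:00 end S4 → 0
Aug 7 02:00 start S6 → 1
Aug 7 05:00 end S6 → 0
Aug 7 05:00 start S5 → 1
Aug 7 10:00 end S5 → 0
Aug 7 10:00 start S1 → 1
Aug 7 15:00 end S1 → 0
Peak is 2, at Aug 6 07:00 (S3, S4).

2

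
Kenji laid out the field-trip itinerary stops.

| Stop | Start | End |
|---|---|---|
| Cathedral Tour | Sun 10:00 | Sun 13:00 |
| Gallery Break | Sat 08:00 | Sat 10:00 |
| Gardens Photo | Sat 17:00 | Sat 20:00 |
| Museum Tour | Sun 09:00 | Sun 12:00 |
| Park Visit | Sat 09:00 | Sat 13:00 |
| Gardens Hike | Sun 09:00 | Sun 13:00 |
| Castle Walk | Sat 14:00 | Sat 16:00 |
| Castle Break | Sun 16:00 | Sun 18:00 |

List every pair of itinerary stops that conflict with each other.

Two intervals overlap when each starts before the other ends.
Sorted by start: Gallery Break, Park Visit, Castle Walk, Gardens Photo, Gardens Hike, Museum Tour, Cathedral Tour, Castle Break.
Park Visit starts before Gallery Break ends → Gallery Break and Park Visit overlap.
Castle Walk starts after Gallery Break ends — done with Gallery Break.
Castle Walk starts after Park Visit ends — done with Park Visit.
Gardens Photo starts after Castle Walk ends — done with Castle Walk.
Gardens Hike starts after Gardens Photo ends — done with Gardens Photo.
Museum Tour starts before Gardens Hike ends → Gardens Hike and Museum Tour overlap.
Cathedral Tour starts before Gardens Hike ends → Gardens Hike and Cathedral Tour overlap.
Castle Break starts after Gardens Hike ends.
Cathedral Tour starts before Museum Tour ends → Museum Tour and Cathedral Tour overlap.
Castle Break starts after Museum Tour ends.
Castle Break starts after Cathedral Tour ends.

Cathedral Tour & Gardens Hike, Cathedral Tour & Museum Tour, Gallery Break & Park Visit, Gardens Hike & Museum Tour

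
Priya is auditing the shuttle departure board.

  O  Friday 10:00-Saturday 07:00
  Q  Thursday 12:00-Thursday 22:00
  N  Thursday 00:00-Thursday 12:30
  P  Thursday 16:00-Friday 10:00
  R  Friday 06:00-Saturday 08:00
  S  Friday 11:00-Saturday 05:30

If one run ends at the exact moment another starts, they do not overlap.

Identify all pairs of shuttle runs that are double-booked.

N & Q, O & R, O & S, P & Q, P & R, R & S

Check each pair: they overlap iff neither finishes before the other starts.
Sorted by start: N, Q, P, R, O, S.
Q starts before N ends → N and Q overlap.
P starts after N ends, so nothing later overlaps N either.
P starts before Q ends → Q and P overlap.
R starts after Q ends, so nothing later overlaps Q either.
R starts before P ends → P and R overlap.
O starts exactly when P ends (back-to-back, no overlap), so nothing later overlaps P either.
O starts before R ends → R and O overlap.
S starts before R ends → R and S overlap.
S starts before O ends → O and S overlap.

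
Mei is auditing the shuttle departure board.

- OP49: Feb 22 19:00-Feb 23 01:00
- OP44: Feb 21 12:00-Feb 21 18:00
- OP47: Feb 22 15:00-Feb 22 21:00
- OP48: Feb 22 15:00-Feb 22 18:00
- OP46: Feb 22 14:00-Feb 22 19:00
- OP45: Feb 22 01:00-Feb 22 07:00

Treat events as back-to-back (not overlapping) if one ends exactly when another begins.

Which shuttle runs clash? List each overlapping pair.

OP46 & OP47, OP46 & OP48, OP47 & OP48, OP47 & OP49

Check each pair: they overlap iff neither finishes before the other starts.
Sorted by start: OP44, OP45, OP46, OP47, OP48, OP49.
OP45 starts after OP44 ends, so OP44 has no further overlaps.
OP46 starts after OP45 ends, so OP45 has no further overlaps.
OP47 starts before OP46 ends → OP46 and OP47 overlap.
OP48 starts before OP46 ends → OP46 and OP48 overlap.
OP49 starts exactly when OP46 ends (back-to-back, no overlap).
OP48 starts before OP47 ends → OP47 and OP48 overlap.
OP49 starts before OP47 ends → OP47 and OP49 overlap.
OP49 starts after OP48 ends.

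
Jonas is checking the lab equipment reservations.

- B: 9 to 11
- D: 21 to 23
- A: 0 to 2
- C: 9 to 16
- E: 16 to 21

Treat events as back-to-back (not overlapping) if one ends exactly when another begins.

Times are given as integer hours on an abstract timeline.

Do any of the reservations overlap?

Yes

Sorted by start: A, B, C, E, D.
B starts after A ends, so A has no further overlaps.
C starts before B ends → B and C overlap.
That's a conflict, so the schedule is not conflict-free.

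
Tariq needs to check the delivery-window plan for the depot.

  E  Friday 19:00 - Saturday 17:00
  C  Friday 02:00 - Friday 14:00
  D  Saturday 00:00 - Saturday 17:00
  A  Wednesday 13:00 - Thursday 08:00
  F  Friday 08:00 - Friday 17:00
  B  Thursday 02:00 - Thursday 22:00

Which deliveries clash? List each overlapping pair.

Sorted by start: A, B, C, F, E, D.
B starts before A ends → A and B overlap.
C starts after A ends — done with A.
C starts after B ends — done with B.
F starts before C ends → C and F overlap.
E starts after C ends — done with C.
E starts after F ends — done with F.
D starts before E ends → E and D overlap.

A & B, C & F, D & E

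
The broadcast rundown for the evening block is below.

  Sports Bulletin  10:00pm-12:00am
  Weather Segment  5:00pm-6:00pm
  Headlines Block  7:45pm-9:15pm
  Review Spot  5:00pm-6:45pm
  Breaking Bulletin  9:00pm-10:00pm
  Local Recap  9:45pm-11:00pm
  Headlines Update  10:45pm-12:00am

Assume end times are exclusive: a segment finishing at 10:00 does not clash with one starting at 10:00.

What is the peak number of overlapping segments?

Sort all start/end points and keep a running count:
5:00pm start Review Spot → 1
5:00pm start Weather Segment → 2
6:00pm end Weather Segment → 1
6:45pm end Review Spot → 0
7:45pm start Headlines Block → 1
9:00pm start Breaking Bulletin → 2
9:15pm end Headlines Block → 1
9:45pm start Local Recap → 2
10:00pm end Breaking Bulletin → 1
10:00pm start Sports Bulletin → 2
10:45pm start Headlines Update → 3
11:00pm end Local Recap → 2
12:00am end Headlines Update → 1
12:00am end Sports Bulletin → 0
Peak is 3, at 10:45pm (Headlines Update, Local Recap, Sports Bulletin).

3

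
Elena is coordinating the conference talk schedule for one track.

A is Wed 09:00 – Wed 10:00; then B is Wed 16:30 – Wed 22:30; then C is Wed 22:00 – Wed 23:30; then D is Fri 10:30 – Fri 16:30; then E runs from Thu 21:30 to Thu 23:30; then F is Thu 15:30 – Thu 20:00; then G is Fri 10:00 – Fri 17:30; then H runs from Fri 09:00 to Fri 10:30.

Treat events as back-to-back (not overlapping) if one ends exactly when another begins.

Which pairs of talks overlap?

Sorted by start: A, B, C, F, E, H, G, D.
B starts after A ends; A is clear from here.
C starts before B ends → B and C overlap.
F starts after B ends; B is clear from here.
F starts after C ends; C is clear from here.
E starts after F ends; F is clear from here.
H starts after E ends; E is clear from here.
G starts before H ends → H and G overlap.
D starts exactly when H ends (back-to-back, no overlap).
D starts before G ends → G and D overlap.

B & C, D & G, G & H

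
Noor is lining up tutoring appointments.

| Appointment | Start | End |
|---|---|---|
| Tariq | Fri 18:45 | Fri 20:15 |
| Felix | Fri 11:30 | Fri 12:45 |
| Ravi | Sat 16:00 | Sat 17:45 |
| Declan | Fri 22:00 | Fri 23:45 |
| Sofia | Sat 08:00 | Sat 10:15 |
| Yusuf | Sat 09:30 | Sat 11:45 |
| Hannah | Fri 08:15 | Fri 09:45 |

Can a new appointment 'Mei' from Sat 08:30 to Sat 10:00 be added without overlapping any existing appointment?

No — it overlaps Sofia, Yusuf

Hannah: ends Fri 09:45 at or before Mei starts Sat 08:30 → clear.
Felix: ends Fri 12:45 at or before Mei starts Sat 08:30 → clear.
Tariq: ends Fri 20:15 at or before Mei starts Sat 08:30 → clear.
Declan: ends Fri 23:45 at or before Mei starts Sat 08:30 → clear.
Sofia: starts Sat 08:00 before Mei ends Sat 10:00, and ends Sat 10:15 after Mei starts Sat 08:30 → overlap.
Yusuf: starts Sat 09:30 before Mei ends Sat 10:00, and ends Sat 11:45 after Mei starts Sat 08:30 → overlap.
Ravi: starts Sat 16:00 at or after Mei ends Sat 10:00 → clear.
Mei overlaps Sofia, Yusuf.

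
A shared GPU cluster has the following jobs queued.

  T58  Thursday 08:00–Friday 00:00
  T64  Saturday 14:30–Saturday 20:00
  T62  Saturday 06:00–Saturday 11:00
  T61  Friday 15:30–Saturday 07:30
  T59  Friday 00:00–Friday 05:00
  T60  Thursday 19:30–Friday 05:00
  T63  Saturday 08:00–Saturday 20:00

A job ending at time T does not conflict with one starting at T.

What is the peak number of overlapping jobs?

2

Sort all start/end points and keep a running count:
Thursday 08:00 start T58 → 1
Thursday 19:30 start T60 → 2
Friday 00:00 end T58 → 1
Friday 00:00 start T59 → 2
Friday 05:00 end T59 → 1
Friday 05:00 end T60 → 0
Friday 15:30 start T61 → 1
Saturday 06:00 start T62 → 2
Saturday 07:30 end T61 → 1
Saturday 08:00 start T63 → 2
Saturday 11:00 end T62 → 1
Saturday 14:30 start T64 → 2
Saturday 20:00 end T63 → 1
Saturday 20:00 end T64 → 0
Peak is 2, at Thursday 19:30 (T58, T60).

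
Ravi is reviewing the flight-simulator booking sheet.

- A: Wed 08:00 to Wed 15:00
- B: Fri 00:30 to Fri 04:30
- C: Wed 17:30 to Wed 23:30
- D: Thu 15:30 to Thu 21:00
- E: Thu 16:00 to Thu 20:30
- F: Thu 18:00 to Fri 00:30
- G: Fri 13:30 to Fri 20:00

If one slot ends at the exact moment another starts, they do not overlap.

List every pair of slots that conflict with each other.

D & E, D & F, E & F

Sorted by start: A, C, D, E, F, B, G.
C starts after A ends, so A has no further overlaps.
D starts after C ends, so C has no further overlaps.
E starts before D ends → D and E overlap.
F starts before D ends → D and F overlap.
B starts after D ends, so D has no further overlaps.
F starts before E ends → E and F overlap.
B starts after E ends, so E has no further overlaps.
B starts exactly when F ends (back-to-back, no overlap), so F has no further overlaps.
G starts after B ends.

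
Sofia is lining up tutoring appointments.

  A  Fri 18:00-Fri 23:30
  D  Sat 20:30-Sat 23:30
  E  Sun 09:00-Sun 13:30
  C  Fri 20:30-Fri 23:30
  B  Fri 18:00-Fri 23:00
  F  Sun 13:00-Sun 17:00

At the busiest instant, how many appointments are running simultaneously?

3

Sweep the timeline, counting +1 at each start and −1 at each end (ends before starts at a tie):
Fri 18:00 start A → 1
Fri 18:00 start B → 2
Fri 20:30 start C → 3
Fri 23:00 end B → 2
Fri 23:30 end A → 1
Fri 23:30 end C → 0
Sat 20:30 start D → 1
Sat 23:30 end D → 0
Sun 09:00 start E → 1
Sun 13:00 start F → 2
Sun 13:30 end E → 1
Sun 17:00 end F → 0
Peak is 3, at Fri 20:30 (A, B, C).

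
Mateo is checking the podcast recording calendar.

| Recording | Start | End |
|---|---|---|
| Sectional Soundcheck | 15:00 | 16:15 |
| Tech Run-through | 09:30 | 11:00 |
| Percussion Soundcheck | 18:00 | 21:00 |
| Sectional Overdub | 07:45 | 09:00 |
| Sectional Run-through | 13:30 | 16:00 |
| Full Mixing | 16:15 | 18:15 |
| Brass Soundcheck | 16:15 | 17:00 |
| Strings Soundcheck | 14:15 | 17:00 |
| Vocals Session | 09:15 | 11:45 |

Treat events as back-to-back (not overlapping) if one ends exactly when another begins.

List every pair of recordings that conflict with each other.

Brass Soundcheck & Full Mixing, Brass Soundcheck & Strings Soundcheck, Full Mixing & Percussion Soundcheck, Full Mixing & Strings Soundcheck, Sectional Run-through & Sectional Soundcheck, Sectional Run-through & Strings Soundcheck, Sectional Soundcheck & Strings Soundcheck, Tech Run-through & Vocals Session

Two intervals overlap when each starts before the other ends.
Sorted by start: Sectional Overdub, Vocals Session, Tech Run-through, Sectional Run-through, Strings Soundcheck, Sectional Soundcheck, Full Mixing, Brass Soundcheck, Percussion Soundcheck.
Vocals Session starts after Sectional Overdub ends, so nothing later overlaps Sectional Overdub either.
Tech Run-through starts before Vocals Session ends → Vocals Session and Tech Run-through overlap.
Sectional Run-through starts after Vocals Session ends, so nothing later overlaps Vocals Session either.
Sectional Run-through starts after Tech Run-through ends, so nothing later overlaps Tech Run-through either.
Strings Soundcheck starts before Sectional Run-through ends → Sectional Run-through and Strings Soundcheck overlap.
Sectional Soundcheck starts before Sectional Run-through ends → Sectional Run-through and Sectional Soundcheck overlap.
Full Mixing starts after Sectional Run-through ends, so nothing later overlaps Sectional Run-through either.
Sectional Soundcheck starts before Strings Soundcheck ends → Strings Soundcheck and Sectional Soundcheck overlap.
Full Mixing starts before Strings Soundcheck ends → Strings Soundcheck and Full Mixing overlap.
Brass Soundcheck starts before Strings Soundcheck ends → Strings Soundcheck and Brass Soundcheck overlap.
Percussion Soundcheck starts after Strings Soundcheck ends.
Full Mixing starts exactly when Sectional Soundcheck ends (back-to-back, no overlap), so nothing later overlaps Sectional Soundcheck either.
Brass Soundcheck starts before Full Mixing ends → Full Mixing and Brass Soundcheck overlap.
Percussion Soundcheck starts before Full Mixing ends → Full Mixing and Percussion Soundcheck overlap.
Percussion Soundcheck starts after Brass Soundcheck ends.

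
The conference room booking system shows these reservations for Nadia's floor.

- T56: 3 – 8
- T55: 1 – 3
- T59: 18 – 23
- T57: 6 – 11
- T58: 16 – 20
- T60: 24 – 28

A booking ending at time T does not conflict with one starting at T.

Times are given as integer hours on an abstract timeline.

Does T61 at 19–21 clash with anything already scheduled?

T55: ends 3 at or before T61 starts 19 → clear.
T56: ends 8 at or before T61 starts 19 → clear.
T57: ends 11 at or before T61 starts 19 → clear.
T58: starts 16 before T61 ends 21, and ends 20 after T61 starts 19 → overlap.
T59: starts 18 before T61 ends 21, and ends 23 after T61 starts 19 → overlap.
T60: starts 24 at or after T61 ends 21 → clear.
T61 overlaps T58, T59.

Yes — it overlaps T58, T59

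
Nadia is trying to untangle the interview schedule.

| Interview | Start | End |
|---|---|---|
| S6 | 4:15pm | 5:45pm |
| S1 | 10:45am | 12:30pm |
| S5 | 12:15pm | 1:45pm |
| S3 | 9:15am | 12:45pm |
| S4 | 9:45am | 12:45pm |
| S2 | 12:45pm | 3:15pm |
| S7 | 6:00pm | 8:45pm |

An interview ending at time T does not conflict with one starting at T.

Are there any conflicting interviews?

Yes

Sorted by start: S3, S4, S1, S5, S2, S6, S7.
S4 starts before S3 ends → S3 and S4 overlap.
That's a conflict, so the schedule is not conflict-free.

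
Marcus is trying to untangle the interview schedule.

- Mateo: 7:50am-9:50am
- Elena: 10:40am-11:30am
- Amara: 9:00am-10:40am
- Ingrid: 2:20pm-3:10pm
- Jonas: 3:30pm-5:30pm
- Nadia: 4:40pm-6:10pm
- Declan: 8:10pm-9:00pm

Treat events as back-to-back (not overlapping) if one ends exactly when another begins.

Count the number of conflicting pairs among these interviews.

2

Check each pair: they overlap iff neither finishes before the other starts.
Sorted by start: Mateo, Amara, Elena, Ingrid, Jonas, Nadia, Declan.
Amara starts before Mateo ends → Mateo and Amara overlap.
Elena starts after Mateo ends; Mateo is clear from here.
Elena starts exactly when Amara ends (back-to-back, no overlap); Amara is clear from here.
Ingrid starts after Elena ends; Elena is clear from here.
Jonas starts after Ingrid ends; Ingrid is clear from here.
Nadia starts before Jonas ends → Jonas and Nadia overlap.
Declan starts after Jonas ends.
Declan starts after Nadia ends.
Overlapping pairs: Amara & Mateo, Jonas & Nadia — 2 in total.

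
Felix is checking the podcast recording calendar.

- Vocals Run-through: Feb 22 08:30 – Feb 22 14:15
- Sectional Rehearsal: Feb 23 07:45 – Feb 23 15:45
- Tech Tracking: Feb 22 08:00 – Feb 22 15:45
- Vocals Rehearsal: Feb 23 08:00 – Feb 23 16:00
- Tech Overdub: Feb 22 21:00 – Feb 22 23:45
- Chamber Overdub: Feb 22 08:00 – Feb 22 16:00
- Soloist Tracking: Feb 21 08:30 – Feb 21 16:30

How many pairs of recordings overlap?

Check each pair: they overlap iff neither finishes before the other starts.
Sorted by start: Soloist Tracking, Tech Tracking, Chamber Overdub, Vocals Run-through, Tech Overdub, Sectional Rehearsal, Vocals Rehearsal.
Tech Tracking starts after Soloist Tracking ends — done with Soloist Tracking.
Chamber Overdub starts before Tech Tracking ends → Tech Tracking and Chamber Overdub overlap.
Vocals Run-through starts before Tech Tracking ends → Tech Tracking and Vocals Run-through overlap.
Tech Overdub starts after Tech Tracking ends — done with Tech Tracking.
Vocals Run-through starts before Chamber Overdub ends → Chamber Overdub and Vocals Run-through overlap.
Tech Overdub starts after Chamber Overdub ends — done with Chamber Overdub.
Tech Overdub starts after Vocals Run-through ends — done with Vocals Run-through.
Sectional Rehearsal starts after Tech Overdub ends — done with Tech Overdub.
Vocals Rehearsal starts before Sectional Rehearsal ends → Sectional Rehearsal and Vocals Rehearsal overlap.
Overlapping pairs: Chamber Overdub & Tech Tracking, Chamber Overdub & Vocals Run-through, Sectional Rehearsal & Vocals Rehearsal, Tech Tracking & Vocals Run-through — 4 in total.

4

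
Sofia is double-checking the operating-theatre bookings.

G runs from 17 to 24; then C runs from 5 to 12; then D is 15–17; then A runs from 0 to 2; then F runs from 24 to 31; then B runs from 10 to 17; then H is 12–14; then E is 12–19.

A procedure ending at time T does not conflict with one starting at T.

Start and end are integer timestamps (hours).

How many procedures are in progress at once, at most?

Walk through starts and ends in time order (an end at T is processed before a start at T):
0 start A → 1
2 end A → 0
5 start C → 1
10 start B → 2
12 end C → 1
12 start E → 2
12 start H → 3
14 end H → 2
15 start D → 3
17 end B → 2
17 end D → 1
17 start G → 2
19 end E → 1
24 end G → 0
24 start F → 1
31 end F → 0
Peak is 3, at 12 (B, E, H).

3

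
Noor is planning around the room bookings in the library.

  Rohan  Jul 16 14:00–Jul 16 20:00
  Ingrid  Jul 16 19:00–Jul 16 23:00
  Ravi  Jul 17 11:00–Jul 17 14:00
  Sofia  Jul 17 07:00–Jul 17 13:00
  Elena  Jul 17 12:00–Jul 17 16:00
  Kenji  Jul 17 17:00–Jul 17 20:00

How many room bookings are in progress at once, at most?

Sort all start/end points and keep a running count:
Jul 16 14:00 start Rohan → 1
Jul 16 19:00 start Ingrid → 2
Jul 16 20:00 end Rohan → 1
Jul 16 23:00 end Ingrid → 0
Jul 17 07:00 start Sofia → 1
Jul 17 11:00 start Ravi → 2
Jul 17 12:00 start Elena → 3
Jul 17 13:00 end Sofia → 2
Jul 17 14:00 end Ravi → 1
Jul 17 16:00 end Elena → 0
Jul 17 17:00 start Kenji → 1
Jul 17 20:00 end Kenji → 0
Peak is 3, at Jul 17 12:00 (Elena, Ravi, Sofia).

3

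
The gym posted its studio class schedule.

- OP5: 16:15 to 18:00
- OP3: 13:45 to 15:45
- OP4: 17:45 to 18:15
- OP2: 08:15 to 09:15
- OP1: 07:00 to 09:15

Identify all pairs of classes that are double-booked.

OP1 & OP2, OP4 & OP5

Sorted by start: OP1, OP2, OP3, OP5, OP4.
OP2 starts before OP1 ends → OP1 and OP2 overlap.
OP3 starts after OP1 ends, so OP1 has no further overlaps.
OP3 starts after OP2 ends, so OP2 has no further overlaps.
OP5 starts after OP3 ends, so OP3 has no further overlaps.
OP4 starts before OP5 ends → OP5 and OP4 overlap.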